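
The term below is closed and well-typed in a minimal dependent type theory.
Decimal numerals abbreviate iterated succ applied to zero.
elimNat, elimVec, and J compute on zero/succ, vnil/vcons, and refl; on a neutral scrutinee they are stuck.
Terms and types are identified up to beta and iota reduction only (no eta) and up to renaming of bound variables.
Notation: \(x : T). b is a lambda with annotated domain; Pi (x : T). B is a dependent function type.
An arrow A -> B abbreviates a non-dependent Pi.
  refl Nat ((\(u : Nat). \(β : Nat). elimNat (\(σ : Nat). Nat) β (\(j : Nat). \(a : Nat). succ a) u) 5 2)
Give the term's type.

inferred type:
  Eq Nat 7 7


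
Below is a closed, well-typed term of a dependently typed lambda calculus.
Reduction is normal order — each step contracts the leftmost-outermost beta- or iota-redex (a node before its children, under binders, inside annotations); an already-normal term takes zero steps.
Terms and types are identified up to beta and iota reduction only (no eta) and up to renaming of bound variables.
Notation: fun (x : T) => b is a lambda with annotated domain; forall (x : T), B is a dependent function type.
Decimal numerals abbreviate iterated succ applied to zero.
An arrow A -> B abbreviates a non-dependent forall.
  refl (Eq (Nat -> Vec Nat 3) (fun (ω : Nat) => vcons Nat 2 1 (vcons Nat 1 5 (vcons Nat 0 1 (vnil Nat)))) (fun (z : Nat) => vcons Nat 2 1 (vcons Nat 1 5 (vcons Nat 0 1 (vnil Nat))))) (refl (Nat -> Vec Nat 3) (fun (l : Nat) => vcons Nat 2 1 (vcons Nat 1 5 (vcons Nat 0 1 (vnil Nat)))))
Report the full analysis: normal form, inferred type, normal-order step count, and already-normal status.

resulting normal form:
  refl (Eq (Nat -> Vec Nat 3) (fun (ω : Nat) => vcons Nat 2 1 (vcons Nat 1 5 (vcons Nat 0 1 (vnil Nat)))) (fun (z : Nat) => vcons Nat 2 1 (vcons Nat 1 5 (vcons Nat 0 1 (vnil Nat))))) (refl (Nat -> Vec Nat 3) (fun (l : Nat) => vcons Nat 2 1 (vcons Nat 1 5 (vcons Nat 0 1 (vnil Nat)))))
the term's type:
  Eq (Eq (Nat -> Vec Nat 3) (fun (ω : Nat) => vcons Nat 2 1 (vcons Nat 1 5 (vcons Nat 0 1 (vnil Nat)))) (fun (z : Nat) => vcons Nat 2 1 (vcons Nat 1 5 (vcons Nat 0 1 (vnil Nat))))) (refl (Nat -> Vec Nat 3) (fun (l : Nat) => vcons Nat 2 1 (vcons Nat 1 5 (vcons Nat 0 1 (vnil Nat))))) (refl (Nat -> Vec Nat 3) (fun (r : Nat) => vcons Nat 2 1 (vcons Nat 1 5 (vcons Nat 0 1 (vnil Nat)))))
steps to reach normal form (normal order): 0
term was already normal: yes


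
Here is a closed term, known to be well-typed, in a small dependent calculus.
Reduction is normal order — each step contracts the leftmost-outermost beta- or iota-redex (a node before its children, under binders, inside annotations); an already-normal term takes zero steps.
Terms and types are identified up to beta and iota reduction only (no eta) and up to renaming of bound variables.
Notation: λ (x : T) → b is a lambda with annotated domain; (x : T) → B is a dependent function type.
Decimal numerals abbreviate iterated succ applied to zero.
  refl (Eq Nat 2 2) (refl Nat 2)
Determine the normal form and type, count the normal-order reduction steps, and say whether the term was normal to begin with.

normal form:
  refl (Eq Nat 2 2) (refl Nat 2)
the term's type:
  Eq (Eq Nat 2 2) (refl Nat 2) (refl Nat 2)
reduction steps (normal order): 0
term was already normal: yes


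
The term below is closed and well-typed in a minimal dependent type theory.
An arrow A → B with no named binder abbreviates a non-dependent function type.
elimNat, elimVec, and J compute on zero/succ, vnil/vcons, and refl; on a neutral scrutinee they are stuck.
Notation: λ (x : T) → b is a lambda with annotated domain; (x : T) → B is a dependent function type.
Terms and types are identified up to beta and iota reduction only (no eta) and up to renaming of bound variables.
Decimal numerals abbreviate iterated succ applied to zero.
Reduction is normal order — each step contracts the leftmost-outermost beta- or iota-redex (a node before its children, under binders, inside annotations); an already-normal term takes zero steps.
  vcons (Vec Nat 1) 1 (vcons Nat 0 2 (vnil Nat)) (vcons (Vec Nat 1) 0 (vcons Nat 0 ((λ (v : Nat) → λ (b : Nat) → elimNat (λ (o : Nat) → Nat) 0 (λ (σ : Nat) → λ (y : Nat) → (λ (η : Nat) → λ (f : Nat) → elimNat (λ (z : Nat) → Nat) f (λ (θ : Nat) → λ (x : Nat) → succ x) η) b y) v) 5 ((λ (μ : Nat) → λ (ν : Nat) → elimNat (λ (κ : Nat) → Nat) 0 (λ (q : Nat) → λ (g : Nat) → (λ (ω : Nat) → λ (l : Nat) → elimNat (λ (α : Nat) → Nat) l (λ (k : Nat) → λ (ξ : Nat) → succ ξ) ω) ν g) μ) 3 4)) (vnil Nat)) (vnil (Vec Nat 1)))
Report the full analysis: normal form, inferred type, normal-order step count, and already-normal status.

normal form:
  vcons (Vec Nat 1) 1 (vcons Nat 0 2 (vnil Nat)) (vcons (Vec Nat 1) 0 (vcons Nat 0 60 (vnil Nat)) (vnil (Vec Nat 1)))
the term's type:
  Vec (Vec Nat 1) 2
steps to reach normal form (normal order): 498
term was already normal: no
first contracted redex: a beta-redex


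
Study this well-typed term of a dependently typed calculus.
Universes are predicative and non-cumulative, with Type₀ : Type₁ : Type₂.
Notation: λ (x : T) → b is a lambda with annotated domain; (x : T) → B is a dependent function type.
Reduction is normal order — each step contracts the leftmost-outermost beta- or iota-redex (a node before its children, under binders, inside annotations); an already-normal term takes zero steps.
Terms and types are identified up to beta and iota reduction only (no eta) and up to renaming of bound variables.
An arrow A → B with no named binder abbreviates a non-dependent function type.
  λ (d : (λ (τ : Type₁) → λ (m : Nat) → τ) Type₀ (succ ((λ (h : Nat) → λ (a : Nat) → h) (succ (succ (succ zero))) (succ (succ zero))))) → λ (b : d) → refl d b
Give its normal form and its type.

normal form:
  λ (d : Type₀) → λ (τ : d) → refl d τ
inferred type:
  (d : Type₀) → (τ : d) → Eq d τ τ


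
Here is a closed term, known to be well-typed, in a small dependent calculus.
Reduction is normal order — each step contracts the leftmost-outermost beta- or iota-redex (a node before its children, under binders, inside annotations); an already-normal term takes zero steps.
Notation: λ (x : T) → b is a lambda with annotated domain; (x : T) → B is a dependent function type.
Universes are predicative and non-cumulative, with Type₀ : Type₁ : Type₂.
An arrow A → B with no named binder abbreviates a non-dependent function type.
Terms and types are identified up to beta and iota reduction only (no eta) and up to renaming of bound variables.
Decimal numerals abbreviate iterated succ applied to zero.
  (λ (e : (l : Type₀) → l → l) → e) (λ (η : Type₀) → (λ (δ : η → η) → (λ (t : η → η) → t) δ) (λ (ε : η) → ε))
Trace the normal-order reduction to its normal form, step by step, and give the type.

reduction (normal order):
  (λ (e : (l : Type₀) → l → l) → e) (λ (η : Type₀) → (λ (δ : η → η) → (λ (t : η → η) → t) δ) (λ (ε : η) → ε))
  ~> λ (e : Type₀) → (λ (l : e → e) → (λ (η : e → e) → η) l) (λ (δ : e) → δ)
  ~> λ (e : Type₀) → (λ (l : e → e) → l) (λ (η : e) → η)
  ~> λ (e : Type₀) → λ (l : e) → l
inferred type:
  (e : Type₀) → e → e


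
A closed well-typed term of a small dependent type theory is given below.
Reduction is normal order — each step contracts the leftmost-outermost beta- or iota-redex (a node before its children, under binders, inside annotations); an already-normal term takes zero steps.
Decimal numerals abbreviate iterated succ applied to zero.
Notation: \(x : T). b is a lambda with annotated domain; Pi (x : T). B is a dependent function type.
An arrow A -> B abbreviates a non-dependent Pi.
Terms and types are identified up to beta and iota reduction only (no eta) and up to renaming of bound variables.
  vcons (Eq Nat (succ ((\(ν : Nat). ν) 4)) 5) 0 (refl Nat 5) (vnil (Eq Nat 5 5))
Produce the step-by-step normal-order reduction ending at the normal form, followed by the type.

normal-order reduction sequence:
  vcons (Eq Nat (succ ((\(ν : Nat). ν) 4)) 5) 0 (refl Nat 5) (vnil (Eq Nat 5 5))
  ~> vcons (Eq Nat 5 5) 0 (refl Nat 5) (vnil (Eq Nat 5 5))
inferred type:
  Vec (Eq Nat 5 5) 1


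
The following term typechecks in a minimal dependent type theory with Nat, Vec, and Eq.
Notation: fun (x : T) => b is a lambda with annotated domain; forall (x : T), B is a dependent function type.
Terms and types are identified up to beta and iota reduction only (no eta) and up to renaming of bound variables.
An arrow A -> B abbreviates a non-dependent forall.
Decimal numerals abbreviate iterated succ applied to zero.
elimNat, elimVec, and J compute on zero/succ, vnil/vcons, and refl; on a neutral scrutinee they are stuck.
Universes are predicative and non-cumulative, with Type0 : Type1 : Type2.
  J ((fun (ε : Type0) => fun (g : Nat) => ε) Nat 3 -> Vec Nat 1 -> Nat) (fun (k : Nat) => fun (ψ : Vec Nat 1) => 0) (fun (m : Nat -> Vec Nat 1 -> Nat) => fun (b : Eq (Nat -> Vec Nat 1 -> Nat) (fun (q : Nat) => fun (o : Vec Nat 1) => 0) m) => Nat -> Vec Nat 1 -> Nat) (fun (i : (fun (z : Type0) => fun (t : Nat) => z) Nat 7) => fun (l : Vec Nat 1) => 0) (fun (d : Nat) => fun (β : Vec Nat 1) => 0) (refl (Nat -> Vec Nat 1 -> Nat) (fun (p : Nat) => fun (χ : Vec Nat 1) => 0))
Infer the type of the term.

type:
  Nat -> Vec Nat 1 -> Nat


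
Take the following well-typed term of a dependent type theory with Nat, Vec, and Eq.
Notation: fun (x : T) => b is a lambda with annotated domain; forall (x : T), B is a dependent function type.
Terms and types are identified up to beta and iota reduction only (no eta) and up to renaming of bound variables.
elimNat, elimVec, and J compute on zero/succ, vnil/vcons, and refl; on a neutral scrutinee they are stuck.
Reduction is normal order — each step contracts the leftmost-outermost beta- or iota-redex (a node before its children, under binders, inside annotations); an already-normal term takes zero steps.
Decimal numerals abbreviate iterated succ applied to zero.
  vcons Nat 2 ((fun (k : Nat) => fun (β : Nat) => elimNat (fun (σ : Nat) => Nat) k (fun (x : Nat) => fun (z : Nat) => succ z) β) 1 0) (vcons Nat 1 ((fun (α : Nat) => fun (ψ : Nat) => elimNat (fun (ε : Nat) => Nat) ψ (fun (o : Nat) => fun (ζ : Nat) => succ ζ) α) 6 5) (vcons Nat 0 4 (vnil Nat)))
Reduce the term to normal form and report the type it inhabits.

normal form:
  vcons Nat 2 1 (vcons Nat 1 11 (vcons Nat 0 4 (vnil Nat)))
type:
  Vec Nat 3
observation: the term reaches its normal form after 24 normal-order steps.


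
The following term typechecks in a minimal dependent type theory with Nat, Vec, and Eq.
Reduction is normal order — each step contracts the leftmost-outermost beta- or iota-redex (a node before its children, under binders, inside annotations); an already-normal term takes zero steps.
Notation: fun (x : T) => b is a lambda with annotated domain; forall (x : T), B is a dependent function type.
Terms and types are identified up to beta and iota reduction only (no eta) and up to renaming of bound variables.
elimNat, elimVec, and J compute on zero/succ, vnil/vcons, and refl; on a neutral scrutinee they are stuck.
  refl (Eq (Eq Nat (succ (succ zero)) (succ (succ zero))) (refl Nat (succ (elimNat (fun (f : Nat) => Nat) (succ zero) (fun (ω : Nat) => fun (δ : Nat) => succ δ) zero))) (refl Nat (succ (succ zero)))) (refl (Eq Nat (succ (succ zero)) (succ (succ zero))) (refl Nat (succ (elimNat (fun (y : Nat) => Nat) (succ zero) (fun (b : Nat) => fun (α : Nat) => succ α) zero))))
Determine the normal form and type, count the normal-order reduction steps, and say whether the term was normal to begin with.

resulting normal form:
  refl (Eq (Eq Nat (succ (succ zero)) (succ (succ zero))) (refl Nat (succ (succ zero))) (refl Nat (succ (succ zero)))) (refl (Eq Nat (succ (succ zero)) (succ (succ zero))) (refl Nat (succ (succ zero))))
the term's type:
  Eq (Eq (Eq Nat (succ (succ zero)) (succ (succ zero))) (refl Nat (succ (succ zero))) (refl Nat (succ (succ zero)))) (refl (Eq Nat (succ (succ zero)) (succ (succ zero))) (refl Nat (succ (succ zero)))) (refl (Eq Nat (succ (succ zero)) (succ (succ zero))) (refl Nat (succ (succ zero))))
steps to reach normal form (normal order): 2
already normal: no
first contracted redex: an elimNat iota-redex


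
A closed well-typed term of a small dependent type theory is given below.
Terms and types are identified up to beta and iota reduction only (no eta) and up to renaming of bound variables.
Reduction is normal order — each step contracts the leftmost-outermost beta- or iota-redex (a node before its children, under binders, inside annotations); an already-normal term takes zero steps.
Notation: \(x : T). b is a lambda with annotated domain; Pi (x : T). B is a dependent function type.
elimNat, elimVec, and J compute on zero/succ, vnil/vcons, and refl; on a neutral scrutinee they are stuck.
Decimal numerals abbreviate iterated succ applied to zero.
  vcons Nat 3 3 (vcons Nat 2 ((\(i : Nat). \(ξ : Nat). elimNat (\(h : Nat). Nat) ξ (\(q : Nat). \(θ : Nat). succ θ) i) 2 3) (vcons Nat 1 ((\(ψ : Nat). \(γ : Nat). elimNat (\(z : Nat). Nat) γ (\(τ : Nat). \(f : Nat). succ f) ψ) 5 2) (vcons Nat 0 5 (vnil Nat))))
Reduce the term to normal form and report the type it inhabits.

reduced normal form:
  vcons Nat 3 3 (vcons Nat 2 5 (vcons Nat 1 7 (vcons Nat 0 5 (vnil Nat))))
inferred type:
  Vec Nat 4


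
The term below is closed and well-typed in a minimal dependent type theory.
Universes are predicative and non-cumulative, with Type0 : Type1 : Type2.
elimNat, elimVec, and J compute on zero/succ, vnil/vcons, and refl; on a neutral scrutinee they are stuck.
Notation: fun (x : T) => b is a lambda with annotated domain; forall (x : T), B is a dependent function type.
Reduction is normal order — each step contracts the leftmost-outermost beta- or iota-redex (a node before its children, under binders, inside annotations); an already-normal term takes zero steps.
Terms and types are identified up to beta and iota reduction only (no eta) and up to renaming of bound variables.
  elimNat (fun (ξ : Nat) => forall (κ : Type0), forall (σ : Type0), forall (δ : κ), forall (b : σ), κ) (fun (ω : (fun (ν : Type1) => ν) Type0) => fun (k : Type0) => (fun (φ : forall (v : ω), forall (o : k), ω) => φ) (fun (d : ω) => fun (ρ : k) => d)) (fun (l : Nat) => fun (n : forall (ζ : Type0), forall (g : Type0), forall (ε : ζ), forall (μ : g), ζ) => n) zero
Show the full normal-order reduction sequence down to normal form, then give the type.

normal-order reduction sequence:
  elimNat (fun (ξ : Nat) => forall (κ : Type0), forall (σ : Type0), forall (δ : κ), forall (b : σ), κ) (fun (ω : (fun (ν : Type1) => ν) Type0) => fun (k : Type0) => (fun (φ : forall (v : ω), forall (o : k), ω) => φ) (fun (d : ω) => fun (ρ : k) => d)) (fun (l : Nat) => fun (n : forall (ζ : Type0), forall (g : Type0), forall (ε : ζ), forall (μ : g), ζ) => n) zero
  ~> fun (ξ : (fun (κ : Type1) => κ) Type0) => fun (σ : Type0) => (fun (δ : forall (b : ξ), forall (ω : σ), ξ) => δ) (fun (ν : ξ) => fun (k : σ) => ν)
  ~> fun (ξ : Type0) => fun (κ : Type0) => (fun (σ : forall (δ : ξ), forall (b : κ), ξ) => σ) (fun (ω : ξ) => fun (ν : κ) => ω)
  ~> fun (ξ : Type0) => fun (κ : Type0) => fun (σ : ξ) => fun (δ : κ) => σ
inferred type:
  forall (ξ : Type0), forall (κ : Type0), forall (σ : ξ), forall (δ : κ), ξ


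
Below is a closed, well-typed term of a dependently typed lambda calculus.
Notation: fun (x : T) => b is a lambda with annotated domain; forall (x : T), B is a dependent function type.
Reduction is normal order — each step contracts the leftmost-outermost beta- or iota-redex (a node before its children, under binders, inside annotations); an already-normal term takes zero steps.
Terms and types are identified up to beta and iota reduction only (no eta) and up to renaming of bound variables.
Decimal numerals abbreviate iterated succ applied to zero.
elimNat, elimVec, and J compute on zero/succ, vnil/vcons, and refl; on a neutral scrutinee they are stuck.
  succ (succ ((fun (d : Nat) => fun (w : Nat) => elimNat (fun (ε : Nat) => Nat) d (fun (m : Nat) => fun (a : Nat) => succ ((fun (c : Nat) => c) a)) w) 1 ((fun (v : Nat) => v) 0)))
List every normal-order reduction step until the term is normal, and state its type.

reduction (normal order):
  succ (succ ((fun (d : Nat) => fun (w : Nat) => elimNat (fun (ε : Nat) => Nat) d (fun (m : Nat) => fun (a : Nat) => succ ((fun (c : Nat) => c) a)) w) 1 ((fun (v : Nat) => v) 0)))
  ~> succ (succ ((fun (d : Nat) => elimNat (fun (w : Nat) => Nat) 1 (fun (ε : Nat) => fun (m : Nat) => succ ((fun (a : Nat) => a) m)) d) ((fun (c : Nat) => c) 0)))
  ~> succ (succ (elimNat (fun (d : Nat) => Nat) 1 (fun (w : Nat) => fun (ε : Nat) => succ ((fun (m : Nat) => m) ε)) ((fun (a : Nat) => a) 0)))
  ~> succ (succ (elimNat (fun (d : Nat) => Nat) 1 (fun (w : Nat) => fun (ε : Nat) => succ ε) ((fun (m : Nat) => m) 0)))
  ~> succ (succ (elimNat (fun (d : Nat) => Nat) 1 (fun (w : Nat) => fun (ε : Nat) => succ ε) 0))
  ~> 3
the term's type:
  Nat


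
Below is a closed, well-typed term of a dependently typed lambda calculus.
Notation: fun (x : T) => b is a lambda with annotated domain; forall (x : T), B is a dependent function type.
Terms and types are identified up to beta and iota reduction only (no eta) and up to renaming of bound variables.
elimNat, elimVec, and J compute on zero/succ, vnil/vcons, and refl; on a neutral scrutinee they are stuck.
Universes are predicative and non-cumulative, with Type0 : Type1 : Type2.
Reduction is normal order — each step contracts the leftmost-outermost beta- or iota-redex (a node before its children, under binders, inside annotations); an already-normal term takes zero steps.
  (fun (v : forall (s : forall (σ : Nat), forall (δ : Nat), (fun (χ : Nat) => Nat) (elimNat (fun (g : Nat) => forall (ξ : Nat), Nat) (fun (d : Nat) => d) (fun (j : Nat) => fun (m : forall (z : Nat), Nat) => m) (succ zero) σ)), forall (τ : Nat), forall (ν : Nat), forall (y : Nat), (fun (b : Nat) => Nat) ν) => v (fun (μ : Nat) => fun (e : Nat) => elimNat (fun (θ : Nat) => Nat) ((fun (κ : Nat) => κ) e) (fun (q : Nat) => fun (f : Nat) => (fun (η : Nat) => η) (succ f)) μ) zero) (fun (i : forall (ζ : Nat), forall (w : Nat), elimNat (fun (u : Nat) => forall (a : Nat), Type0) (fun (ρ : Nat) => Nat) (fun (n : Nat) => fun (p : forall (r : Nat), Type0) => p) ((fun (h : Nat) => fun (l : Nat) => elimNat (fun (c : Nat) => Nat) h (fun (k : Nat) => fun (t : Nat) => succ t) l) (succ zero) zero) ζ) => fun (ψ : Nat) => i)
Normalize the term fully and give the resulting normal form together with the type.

normal form:
  fun (v : Nat) => fun (s : Nat) => elimNat (fun (σ : Nat) => Nat) s (fun (δ : Nat) => fun (χ : Nat) => succ χ) v
inferred type:
  forall (v : Nat), forall (s : Nat), Nat
observation: the leftmost-outermost redex is a beta-redex, and normalization takes 5 steps.


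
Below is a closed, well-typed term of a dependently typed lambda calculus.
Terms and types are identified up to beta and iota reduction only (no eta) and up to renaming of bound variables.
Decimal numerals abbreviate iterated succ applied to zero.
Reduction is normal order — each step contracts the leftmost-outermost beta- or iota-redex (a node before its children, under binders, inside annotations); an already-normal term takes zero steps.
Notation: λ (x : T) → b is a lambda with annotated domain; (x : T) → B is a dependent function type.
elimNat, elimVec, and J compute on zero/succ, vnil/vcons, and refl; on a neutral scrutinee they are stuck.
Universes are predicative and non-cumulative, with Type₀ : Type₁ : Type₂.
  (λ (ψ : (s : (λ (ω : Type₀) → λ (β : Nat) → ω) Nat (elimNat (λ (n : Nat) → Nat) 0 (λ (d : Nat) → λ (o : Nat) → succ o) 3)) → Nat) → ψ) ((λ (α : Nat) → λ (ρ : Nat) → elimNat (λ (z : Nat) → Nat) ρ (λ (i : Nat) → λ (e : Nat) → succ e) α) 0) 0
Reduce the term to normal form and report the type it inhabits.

resulting normal form:
  0
type:
  Nat


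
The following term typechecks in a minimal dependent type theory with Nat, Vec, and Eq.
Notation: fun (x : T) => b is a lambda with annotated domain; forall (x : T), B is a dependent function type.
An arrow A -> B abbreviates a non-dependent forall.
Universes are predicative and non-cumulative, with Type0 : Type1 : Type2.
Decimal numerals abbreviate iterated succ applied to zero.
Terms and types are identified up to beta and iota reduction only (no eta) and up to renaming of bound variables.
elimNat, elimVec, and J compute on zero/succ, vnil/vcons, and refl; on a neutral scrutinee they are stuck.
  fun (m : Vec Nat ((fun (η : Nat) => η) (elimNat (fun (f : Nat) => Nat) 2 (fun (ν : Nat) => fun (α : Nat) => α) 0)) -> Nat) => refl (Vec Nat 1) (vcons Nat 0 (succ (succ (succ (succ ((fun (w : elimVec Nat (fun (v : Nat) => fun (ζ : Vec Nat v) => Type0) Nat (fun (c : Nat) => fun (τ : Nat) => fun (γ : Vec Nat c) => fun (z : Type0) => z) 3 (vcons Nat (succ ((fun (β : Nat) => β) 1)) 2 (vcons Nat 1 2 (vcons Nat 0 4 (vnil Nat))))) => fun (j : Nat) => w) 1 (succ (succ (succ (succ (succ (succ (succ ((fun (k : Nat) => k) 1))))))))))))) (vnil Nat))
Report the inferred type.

the term's type:
  (Vec Nat 2 -> Nat) -> Eq (Vec Nat 1) (vcons Nat 0 5 (vnil Nat)) (vcons Nat 0 5 (vnil Nat))


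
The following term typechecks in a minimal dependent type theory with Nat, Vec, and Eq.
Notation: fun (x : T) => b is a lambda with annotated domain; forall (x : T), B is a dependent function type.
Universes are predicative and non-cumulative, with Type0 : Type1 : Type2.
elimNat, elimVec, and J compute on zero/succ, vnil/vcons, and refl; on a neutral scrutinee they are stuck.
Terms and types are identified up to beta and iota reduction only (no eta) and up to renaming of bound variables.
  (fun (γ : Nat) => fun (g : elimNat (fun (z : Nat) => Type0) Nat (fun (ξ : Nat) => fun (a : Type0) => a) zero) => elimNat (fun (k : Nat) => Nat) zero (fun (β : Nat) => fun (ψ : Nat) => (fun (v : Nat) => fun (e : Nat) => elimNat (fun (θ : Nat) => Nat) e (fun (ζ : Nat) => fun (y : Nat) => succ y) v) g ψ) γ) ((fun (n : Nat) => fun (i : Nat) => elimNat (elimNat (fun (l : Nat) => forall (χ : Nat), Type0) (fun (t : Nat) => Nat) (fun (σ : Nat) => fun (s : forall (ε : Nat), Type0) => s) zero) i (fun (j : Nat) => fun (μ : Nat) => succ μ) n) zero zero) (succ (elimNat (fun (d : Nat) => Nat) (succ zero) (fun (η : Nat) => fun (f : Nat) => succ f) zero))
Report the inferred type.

the term's type:
  Nat


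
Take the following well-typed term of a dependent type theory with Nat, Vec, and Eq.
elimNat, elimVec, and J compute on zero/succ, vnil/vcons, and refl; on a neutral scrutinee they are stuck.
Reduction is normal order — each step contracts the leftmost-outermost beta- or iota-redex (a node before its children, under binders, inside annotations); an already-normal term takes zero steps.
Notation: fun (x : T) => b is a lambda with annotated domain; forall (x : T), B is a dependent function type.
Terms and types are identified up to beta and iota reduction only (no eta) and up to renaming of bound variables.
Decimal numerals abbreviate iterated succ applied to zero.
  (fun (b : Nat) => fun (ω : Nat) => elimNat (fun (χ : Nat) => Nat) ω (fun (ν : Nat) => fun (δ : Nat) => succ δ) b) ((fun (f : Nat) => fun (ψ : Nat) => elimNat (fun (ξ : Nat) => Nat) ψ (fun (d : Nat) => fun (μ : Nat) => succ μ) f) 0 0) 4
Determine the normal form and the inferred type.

reduced normal form:
  4
type:
  Nat
observation: the leftmost-outermost redex is a beta-redex, and normalization takes 6 steps.


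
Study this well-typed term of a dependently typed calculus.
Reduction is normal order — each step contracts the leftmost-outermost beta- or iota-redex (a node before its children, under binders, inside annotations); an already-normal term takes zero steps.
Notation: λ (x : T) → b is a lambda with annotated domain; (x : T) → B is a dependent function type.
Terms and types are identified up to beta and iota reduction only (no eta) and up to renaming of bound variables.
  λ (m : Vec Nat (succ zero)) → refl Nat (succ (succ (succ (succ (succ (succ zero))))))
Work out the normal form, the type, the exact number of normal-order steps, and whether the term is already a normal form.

normal form:
  λ (m : Vec Nat (succ zero)) → refl Nat (succ (succ (succ (succ (succ (succ zero))))))
type:
  (m : Vec Nat (succ zero)) → Eq Nat (succ (succ (succ (succ (succ (succ zero)))))) (succ (succ (succ (succ (succ (succ zero))))))
steps to reach normal form (normal order): 0
already normal: yes


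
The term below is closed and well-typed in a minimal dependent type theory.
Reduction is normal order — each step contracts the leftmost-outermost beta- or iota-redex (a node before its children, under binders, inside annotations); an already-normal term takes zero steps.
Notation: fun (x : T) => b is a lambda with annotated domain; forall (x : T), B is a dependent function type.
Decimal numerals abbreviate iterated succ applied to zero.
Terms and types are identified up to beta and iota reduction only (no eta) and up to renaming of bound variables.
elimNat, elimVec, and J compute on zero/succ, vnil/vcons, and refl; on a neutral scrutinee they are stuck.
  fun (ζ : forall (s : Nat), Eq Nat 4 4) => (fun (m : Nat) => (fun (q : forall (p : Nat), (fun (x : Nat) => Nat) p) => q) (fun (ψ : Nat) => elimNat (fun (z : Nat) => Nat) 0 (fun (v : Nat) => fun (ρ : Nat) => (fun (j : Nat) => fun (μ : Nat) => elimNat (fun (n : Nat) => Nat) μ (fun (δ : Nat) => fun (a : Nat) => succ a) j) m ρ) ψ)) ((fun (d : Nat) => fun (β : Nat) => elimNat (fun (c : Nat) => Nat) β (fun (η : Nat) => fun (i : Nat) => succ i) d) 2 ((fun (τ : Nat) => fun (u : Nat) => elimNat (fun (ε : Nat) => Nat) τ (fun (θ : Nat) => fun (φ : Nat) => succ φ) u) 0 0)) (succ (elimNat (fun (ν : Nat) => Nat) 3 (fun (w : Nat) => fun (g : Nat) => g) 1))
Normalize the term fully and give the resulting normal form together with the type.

normal form:
  fun (ζ : forall (s : Nat), Eq Nat 4 4) => 8
type:
  forall (ζ : forall (s : Nat), Eq Nat 4 4), Nat


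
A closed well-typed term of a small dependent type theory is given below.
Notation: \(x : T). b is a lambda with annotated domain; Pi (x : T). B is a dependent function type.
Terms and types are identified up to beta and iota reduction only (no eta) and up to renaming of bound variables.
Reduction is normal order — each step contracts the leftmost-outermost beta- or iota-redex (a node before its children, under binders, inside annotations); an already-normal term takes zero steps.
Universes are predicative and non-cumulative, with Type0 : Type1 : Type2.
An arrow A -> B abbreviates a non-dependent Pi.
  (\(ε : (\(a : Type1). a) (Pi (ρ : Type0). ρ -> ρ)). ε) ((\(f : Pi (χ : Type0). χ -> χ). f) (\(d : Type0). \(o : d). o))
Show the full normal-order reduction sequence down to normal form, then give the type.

normal-order reduction sequence:
  (\(ε : (\(a : Type1). a) (Pi (ρ : Type0). ρ -> ρ)). ε) ((\(f : Pi (χ : Type0). χ -> χ). f) (\(d : Type0). \(o : d). o))
  ~> (\(ε : Pi (a : Type0). a -> a). ε) (\(ρ : Type0). \(f : ρ). f)
  ~> \(ε : Type0). \(a : ε). a
type:
  Pi (ε : Type0). ε -> ε


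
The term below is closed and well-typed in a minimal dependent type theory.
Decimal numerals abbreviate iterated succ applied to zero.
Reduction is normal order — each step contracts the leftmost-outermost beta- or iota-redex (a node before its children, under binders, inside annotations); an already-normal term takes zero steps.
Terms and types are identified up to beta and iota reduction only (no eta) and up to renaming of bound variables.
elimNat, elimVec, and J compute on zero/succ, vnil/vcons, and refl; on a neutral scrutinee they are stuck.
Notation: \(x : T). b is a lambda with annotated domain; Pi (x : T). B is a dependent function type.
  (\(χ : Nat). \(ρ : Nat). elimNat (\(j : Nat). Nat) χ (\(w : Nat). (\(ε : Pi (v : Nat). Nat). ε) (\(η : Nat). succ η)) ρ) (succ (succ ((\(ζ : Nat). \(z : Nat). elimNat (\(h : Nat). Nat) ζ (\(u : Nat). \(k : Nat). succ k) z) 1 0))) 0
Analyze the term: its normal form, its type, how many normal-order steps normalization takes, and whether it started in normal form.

resulting normal form:
  3
the term's type:
  Nat
steps to reach normal form (normal order): 6
already normal: no
first contracted redex: a beta-redex


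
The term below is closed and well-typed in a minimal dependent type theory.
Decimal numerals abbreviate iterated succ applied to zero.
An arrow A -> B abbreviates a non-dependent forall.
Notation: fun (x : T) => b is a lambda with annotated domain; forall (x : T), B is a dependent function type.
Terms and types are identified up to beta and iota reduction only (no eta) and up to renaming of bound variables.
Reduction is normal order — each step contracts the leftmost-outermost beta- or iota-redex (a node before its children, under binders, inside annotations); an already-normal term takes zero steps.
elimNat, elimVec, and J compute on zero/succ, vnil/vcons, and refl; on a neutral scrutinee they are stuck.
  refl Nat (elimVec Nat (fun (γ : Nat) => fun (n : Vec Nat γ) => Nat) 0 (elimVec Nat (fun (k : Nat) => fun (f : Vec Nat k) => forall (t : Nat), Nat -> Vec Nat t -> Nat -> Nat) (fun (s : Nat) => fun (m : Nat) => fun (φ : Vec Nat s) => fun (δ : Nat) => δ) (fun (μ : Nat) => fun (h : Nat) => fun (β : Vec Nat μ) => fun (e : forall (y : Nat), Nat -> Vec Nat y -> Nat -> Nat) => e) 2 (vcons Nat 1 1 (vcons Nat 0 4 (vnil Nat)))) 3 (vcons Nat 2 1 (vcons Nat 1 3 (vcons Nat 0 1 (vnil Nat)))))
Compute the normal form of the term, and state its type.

resulting normal form:
  refl Nat 0
the term's type:
  Eq Nat 0 0
observation: normalization takes exactly 49 steps under the normal-order strategy.


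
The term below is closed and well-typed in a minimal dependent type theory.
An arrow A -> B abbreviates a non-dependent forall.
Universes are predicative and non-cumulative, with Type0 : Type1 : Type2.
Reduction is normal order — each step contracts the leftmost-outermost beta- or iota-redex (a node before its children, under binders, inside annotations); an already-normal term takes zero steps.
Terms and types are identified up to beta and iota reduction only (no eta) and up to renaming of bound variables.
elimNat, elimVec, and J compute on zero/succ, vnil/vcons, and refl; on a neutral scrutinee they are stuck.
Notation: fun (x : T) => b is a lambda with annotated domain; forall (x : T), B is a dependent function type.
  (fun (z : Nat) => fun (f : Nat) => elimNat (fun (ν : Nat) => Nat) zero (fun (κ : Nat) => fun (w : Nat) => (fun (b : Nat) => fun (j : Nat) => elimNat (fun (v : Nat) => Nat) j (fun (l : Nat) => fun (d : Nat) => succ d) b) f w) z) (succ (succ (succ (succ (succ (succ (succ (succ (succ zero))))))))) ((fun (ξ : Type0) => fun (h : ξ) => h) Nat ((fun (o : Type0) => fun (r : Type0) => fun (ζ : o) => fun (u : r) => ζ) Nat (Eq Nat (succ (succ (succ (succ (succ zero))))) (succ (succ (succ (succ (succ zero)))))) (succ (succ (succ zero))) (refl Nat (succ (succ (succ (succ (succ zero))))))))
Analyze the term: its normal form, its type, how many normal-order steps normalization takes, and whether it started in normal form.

resulting normal form:
  succ (succ (succ (succ (succ (succ (succ (succ (succ (succ (succ (succ (succ (succ (succ (succ (succ (succ (succ (succ (succ (succ (succ (succ (succ (succ (succ zero))))))))))))))))))))))))))
inferred type:
  Nat
reduction steps (normal order): 192
already normal: no
first contracted redex: a beta-redex


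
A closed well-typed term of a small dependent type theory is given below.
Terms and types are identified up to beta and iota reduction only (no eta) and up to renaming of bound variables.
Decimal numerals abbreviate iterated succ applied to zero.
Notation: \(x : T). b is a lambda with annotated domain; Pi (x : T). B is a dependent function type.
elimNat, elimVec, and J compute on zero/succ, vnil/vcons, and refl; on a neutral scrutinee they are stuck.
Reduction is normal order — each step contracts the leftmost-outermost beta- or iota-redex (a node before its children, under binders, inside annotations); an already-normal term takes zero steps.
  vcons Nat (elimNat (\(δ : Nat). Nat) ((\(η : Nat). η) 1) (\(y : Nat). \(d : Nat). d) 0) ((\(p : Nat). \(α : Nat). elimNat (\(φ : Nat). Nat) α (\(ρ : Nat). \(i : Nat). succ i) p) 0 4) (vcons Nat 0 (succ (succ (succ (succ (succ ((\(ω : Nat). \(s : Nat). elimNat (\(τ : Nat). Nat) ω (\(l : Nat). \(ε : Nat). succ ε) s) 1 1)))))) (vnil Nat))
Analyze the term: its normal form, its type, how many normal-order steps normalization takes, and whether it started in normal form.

normal form:
  vcons Nat 1 4 (vcons Nat 0 7 (vnil Nat))
type:
  Vec Nat 2
reduction steps (normal order): 11
started in normal form: no
first contracted redex: an elimNat iota-redex


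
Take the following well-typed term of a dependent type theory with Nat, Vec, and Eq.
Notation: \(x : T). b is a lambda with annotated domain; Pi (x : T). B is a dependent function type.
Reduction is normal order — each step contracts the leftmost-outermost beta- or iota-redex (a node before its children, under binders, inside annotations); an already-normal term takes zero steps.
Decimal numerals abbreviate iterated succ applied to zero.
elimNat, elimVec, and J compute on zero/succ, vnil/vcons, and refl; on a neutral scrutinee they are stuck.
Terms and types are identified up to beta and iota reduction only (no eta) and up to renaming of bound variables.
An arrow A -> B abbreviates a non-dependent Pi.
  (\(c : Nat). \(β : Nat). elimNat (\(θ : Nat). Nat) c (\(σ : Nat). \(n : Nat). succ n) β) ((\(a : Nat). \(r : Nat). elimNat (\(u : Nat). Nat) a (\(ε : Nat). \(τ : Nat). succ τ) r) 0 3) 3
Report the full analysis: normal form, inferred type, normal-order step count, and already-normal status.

resulting normal form:
  6
inferred type:
  Nat
reduction steps (normal order): 24
started in normal form: no
first redex: a beta-redex


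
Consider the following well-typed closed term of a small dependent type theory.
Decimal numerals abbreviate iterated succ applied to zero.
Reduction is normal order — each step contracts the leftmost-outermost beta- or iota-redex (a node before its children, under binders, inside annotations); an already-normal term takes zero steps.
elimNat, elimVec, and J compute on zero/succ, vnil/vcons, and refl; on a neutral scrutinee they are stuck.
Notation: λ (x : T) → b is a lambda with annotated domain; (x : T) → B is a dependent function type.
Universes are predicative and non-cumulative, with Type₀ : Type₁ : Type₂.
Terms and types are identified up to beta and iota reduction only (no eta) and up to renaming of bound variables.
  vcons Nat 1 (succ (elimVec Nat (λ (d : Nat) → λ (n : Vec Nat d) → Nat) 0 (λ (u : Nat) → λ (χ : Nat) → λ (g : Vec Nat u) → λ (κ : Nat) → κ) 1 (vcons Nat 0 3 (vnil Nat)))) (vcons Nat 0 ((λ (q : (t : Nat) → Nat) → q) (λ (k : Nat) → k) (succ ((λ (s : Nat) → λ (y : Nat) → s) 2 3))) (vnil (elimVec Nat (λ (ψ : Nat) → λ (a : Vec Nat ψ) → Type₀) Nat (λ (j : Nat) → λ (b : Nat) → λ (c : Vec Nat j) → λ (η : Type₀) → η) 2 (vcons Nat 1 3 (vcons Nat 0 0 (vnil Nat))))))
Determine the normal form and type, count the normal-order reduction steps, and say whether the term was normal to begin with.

reduced normal form:
  vcons Nat 1 1 (vcons Nat 0 3 (vnil Nat))
type:
  Vec Nat 2
steps to reach normal form (normal order): 21
started in normal form: no
first contracted redex: an elimVec iota-redex


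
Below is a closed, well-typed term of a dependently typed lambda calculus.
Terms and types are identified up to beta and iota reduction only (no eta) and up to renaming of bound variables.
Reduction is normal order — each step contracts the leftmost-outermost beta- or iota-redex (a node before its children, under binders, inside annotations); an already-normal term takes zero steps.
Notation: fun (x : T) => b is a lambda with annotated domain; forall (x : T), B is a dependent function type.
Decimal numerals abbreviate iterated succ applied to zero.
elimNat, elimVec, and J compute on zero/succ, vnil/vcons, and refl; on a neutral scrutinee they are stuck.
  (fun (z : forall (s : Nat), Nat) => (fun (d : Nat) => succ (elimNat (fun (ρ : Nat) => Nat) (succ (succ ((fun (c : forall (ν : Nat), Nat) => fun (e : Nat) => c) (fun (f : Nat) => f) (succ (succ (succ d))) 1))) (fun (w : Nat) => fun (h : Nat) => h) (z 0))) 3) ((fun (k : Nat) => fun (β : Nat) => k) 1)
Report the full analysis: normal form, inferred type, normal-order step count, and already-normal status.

resulting normal form:
  4
the term's type:
  Nat
normal-order step count: 11
already normal: no
first redex: a beta-redex


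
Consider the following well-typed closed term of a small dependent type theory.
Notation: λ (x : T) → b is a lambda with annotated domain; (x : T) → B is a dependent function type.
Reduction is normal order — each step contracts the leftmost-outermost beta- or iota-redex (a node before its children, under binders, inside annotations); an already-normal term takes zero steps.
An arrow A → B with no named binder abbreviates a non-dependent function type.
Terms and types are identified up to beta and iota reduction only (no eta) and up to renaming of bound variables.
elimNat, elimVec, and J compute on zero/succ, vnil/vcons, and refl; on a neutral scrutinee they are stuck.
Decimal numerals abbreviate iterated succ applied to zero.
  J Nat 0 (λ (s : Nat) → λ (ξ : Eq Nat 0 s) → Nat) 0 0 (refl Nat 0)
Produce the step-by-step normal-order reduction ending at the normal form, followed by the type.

normal-order reduction sequence:
  J Nat 0 (λ (s : Nat) → λ (ξ : Eq Nat 0 s) → Nat) 0 0 (refl Nat 0)
  ~> 0
type:
  Nat


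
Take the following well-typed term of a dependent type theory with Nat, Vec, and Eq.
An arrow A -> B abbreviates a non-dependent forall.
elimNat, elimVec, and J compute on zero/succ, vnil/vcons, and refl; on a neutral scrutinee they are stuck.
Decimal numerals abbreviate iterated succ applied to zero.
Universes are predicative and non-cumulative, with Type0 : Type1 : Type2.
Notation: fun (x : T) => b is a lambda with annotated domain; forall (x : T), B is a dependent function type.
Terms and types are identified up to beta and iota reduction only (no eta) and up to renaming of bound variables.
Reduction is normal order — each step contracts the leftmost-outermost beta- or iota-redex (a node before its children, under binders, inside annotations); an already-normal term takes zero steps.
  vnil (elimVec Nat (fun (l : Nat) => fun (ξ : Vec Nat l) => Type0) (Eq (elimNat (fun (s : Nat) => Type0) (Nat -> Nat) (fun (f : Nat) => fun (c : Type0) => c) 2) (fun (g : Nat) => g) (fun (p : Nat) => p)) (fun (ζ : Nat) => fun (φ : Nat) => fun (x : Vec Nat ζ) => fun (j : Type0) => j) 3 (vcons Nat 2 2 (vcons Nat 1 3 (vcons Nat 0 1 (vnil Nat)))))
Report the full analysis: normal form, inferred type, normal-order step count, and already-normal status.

normal form:
  vnil (Eq (Nat -> Nat) (fun (l : Nat) => l) (fun (ξ : Nat) => ξ))
the term's type:
  Vec (Eq (Nat -> Nat) (fun (l : Nat) => l) (fun (ξ : Nat) => ξ)) 0
reduction steps (normal order): 23
started in normal form: no
first contracted redex: an elimVec iota-redex


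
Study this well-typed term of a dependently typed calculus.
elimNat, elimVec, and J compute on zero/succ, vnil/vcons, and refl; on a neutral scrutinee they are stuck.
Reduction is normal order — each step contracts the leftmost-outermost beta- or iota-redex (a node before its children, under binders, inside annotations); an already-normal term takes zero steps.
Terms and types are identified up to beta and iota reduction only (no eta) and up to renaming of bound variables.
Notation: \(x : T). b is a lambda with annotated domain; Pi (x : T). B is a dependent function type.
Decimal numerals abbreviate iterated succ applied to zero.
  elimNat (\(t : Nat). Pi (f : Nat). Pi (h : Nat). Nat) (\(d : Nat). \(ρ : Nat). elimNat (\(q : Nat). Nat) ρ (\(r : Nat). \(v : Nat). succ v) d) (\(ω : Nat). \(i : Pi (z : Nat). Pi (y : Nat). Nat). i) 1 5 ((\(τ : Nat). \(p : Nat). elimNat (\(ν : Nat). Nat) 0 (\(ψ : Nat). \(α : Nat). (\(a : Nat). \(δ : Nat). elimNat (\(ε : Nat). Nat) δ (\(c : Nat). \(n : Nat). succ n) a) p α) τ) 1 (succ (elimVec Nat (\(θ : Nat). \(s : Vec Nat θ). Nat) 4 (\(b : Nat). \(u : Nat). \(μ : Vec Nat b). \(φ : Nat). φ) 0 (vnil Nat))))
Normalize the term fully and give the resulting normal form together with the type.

reduced normal form:
  10
the term's type:
  Nat
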